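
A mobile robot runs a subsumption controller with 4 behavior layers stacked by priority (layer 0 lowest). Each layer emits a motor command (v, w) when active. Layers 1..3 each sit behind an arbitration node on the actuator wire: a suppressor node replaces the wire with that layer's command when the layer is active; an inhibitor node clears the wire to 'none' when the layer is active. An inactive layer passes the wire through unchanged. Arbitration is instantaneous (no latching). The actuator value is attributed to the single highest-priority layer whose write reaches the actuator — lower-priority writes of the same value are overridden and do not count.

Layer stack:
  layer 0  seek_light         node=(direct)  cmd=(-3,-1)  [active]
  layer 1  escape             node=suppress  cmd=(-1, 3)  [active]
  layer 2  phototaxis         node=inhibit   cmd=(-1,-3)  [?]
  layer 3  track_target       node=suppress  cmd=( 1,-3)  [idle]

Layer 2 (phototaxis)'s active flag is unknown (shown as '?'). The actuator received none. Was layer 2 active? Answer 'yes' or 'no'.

If layer 2 is active=yes:
  actuator would be none
If layer 2 is active=no:
  actuator would be (-1, 3)
Observed none, so layer 2 was active.

yes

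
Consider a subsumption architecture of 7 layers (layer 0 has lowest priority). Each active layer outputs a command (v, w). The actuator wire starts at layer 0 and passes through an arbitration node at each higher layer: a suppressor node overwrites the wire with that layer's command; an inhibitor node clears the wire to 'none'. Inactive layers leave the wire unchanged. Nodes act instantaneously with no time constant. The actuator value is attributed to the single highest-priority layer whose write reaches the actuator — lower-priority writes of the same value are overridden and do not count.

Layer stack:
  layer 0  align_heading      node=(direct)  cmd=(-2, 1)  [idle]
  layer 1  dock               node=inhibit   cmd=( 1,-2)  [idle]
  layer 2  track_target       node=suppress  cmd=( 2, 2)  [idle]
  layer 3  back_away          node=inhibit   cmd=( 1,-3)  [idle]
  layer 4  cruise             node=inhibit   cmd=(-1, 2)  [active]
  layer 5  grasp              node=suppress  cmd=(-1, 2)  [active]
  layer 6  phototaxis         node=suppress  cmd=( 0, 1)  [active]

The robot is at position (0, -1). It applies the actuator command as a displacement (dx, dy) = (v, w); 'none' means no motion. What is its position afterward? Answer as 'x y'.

L0 align_heading: idle → wire = none
L1 dock: idle → wire stays none
L2 track_target: idle → wire stays none
L3 back_away: idle → wire stays none
L4 cruise: active, inhibitor → wire = none
L5 grasp: active, suppressor → wire = (-1, 2)
L6 phototaxis: active, suppressor → wire = (0, 1)
actuator = (0, 1)
position: (0, -1) + (0, 1) = (0, 0)

0 0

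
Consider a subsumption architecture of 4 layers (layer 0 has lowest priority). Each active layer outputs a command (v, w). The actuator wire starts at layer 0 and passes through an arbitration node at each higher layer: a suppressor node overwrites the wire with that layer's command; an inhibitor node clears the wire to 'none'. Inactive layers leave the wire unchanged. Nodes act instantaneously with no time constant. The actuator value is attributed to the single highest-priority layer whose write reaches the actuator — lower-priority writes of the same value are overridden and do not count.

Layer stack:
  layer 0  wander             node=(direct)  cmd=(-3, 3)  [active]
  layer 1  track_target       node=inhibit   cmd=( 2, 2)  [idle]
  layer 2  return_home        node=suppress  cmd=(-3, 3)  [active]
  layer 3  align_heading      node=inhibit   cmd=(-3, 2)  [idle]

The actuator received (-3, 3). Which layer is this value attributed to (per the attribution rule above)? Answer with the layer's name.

layer 0 (wander) active — direct: (-3, 3)
layer 1 (track_target) idle — unchanged: (-3, 3)
layer 2 (return_home) active — suppresses: (-3, 3)
layer 3 (align_heading) idle — unchanged: (-3, 3)
→ actuator (-3, 3)
last writer: layer 2 = return_home

return_home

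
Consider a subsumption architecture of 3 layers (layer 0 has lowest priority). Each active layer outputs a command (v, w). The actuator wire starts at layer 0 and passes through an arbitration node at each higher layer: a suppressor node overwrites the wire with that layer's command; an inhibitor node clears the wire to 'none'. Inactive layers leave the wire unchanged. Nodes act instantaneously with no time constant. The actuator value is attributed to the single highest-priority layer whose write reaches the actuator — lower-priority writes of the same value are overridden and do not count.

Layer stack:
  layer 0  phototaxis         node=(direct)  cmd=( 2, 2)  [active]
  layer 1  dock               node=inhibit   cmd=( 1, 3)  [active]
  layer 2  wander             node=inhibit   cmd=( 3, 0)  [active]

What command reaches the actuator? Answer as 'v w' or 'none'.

none

L0 phototaxis: active, feeds wire = (2, 2)
L1 dock: active, inhibitor → wire = none
L2 wander: active, inhibitor → wire = none
actuator = none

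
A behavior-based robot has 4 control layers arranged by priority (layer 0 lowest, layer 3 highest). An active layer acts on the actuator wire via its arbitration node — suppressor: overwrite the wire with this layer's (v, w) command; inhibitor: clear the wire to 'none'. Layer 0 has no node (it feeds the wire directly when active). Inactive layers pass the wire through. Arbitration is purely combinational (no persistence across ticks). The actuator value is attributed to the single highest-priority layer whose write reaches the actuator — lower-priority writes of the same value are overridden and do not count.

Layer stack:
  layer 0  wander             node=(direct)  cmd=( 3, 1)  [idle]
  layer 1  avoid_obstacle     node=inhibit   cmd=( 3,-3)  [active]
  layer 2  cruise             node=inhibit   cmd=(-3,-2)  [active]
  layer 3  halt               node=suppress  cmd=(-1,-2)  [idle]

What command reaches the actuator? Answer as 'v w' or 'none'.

L0 wander: idle → wire = none
L1 avoid_obstacle: active, inhibitor → wire = none
L2 cruise: active, inhibitor → wire = none
L3 halt: idle → wire stays none
actuator = none

none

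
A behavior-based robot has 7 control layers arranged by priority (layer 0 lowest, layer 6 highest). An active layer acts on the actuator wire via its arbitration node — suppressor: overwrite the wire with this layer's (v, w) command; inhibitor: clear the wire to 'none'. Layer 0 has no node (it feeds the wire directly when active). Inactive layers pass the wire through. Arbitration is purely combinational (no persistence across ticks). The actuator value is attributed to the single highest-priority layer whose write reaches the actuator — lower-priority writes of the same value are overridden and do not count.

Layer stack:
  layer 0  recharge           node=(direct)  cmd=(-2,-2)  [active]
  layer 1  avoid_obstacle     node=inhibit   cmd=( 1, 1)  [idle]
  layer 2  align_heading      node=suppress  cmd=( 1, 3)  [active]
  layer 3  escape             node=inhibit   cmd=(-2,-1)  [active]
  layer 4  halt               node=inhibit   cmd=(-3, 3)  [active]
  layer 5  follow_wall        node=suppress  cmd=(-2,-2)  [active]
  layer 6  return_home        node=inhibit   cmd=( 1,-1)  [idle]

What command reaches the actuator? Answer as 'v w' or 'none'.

-2 -2

[0] recharge on; wire := (-2, -2)
[1] avoid_obstacle off; pass (-2, -2)
[2] align_heading on (suppress); wire := (1, 3)
[3] escape on (inhibit); wire := none
[4] halt on (inhibit); wire := none
[5] follow_wall on (suppress); wire := (-2, -2)
[6] return_home off; pass (-2, -2)
output (-2, -2)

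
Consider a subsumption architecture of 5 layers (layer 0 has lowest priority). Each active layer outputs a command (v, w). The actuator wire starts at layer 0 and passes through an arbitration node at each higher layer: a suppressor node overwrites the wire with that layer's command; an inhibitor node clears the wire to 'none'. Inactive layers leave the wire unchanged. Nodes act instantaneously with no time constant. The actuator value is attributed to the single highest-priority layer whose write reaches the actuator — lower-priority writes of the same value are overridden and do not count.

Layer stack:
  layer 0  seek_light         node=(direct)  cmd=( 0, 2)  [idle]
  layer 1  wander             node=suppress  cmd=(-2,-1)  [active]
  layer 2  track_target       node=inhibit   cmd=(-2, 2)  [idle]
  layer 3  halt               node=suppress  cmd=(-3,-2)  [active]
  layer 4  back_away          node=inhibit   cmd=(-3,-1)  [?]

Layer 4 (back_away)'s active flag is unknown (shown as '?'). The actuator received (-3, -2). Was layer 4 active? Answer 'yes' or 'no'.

no

If layer 4 is active=yes:
  actuator would be none
If layer 4 is active=no:
  actuator would be (-3, -2)
Observed (-3, -2), so layer 4 was idle.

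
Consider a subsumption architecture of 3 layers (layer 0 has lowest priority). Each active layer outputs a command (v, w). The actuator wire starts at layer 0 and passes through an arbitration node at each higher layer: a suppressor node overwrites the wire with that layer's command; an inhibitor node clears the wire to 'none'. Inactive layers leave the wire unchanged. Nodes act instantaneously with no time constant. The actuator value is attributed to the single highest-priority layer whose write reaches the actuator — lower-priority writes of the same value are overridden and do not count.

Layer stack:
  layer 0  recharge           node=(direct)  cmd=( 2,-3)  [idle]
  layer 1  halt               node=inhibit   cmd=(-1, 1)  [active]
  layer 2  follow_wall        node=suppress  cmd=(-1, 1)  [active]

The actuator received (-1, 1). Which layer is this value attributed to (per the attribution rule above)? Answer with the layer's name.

follow_wall

[0] recharge off; wire := none
[1] halt on (inhibit); wire := none
[2] follow_wall on (suppress); wire := (-1, 1)
output (-1, 1)
last writer: layer 2 = follow_wall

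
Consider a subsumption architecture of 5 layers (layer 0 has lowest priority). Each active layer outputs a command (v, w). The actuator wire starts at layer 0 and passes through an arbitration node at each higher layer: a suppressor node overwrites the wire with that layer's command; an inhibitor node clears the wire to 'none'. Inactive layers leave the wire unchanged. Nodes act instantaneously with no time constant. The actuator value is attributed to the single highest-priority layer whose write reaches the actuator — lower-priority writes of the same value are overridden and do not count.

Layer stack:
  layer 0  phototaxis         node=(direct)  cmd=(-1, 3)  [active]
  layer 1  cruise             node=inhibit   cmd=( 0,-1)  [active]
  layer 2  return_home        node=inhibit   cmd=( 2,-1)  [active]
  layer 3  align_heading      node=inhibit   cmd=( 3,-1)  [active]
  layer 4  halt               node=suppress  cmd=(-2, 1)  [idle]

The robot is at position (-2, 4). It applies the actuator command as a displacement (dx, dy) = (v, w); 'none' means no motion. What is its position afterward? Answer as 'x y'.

-2 4

L0 phototaxis: active, feeds wire = (-1, 3)
L1 cruise: active, inhibitor → wire = none
L2 return_home: active, inhibitor → wire = none
L3 align_heading: active, inhibitor → wire = none
L4 halt: idle → wire stays none
actuator = none
position: (-2, 4) + none = (-2, 4)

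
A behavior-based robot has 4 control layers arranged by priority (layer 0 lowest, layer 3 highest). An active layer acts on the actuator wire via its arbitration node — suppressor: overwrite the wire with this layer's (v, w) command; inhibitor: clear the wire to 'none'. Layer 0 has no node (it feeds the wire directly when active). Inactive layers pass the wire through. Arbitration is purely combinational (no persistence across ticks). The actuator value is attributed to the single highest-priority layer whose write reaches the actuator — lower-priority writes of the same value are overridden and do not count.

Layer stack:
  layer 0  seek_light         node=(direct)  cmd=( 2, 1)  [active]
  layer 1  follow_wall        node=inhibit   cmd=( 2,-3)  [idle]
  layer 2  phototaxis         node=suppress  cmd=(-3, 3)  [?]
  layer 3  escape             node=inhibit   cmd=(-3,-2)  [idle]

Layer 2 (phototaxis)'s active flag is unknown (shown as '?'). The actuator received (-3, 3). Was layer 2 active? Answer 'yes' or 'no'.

If layer 2 is active=yes:
  actuator would be (-3, 3)
If layer 2 is active=no:
  actuator would be (2, 1)
Observed (-3, 3), so layer 2 was active.

yes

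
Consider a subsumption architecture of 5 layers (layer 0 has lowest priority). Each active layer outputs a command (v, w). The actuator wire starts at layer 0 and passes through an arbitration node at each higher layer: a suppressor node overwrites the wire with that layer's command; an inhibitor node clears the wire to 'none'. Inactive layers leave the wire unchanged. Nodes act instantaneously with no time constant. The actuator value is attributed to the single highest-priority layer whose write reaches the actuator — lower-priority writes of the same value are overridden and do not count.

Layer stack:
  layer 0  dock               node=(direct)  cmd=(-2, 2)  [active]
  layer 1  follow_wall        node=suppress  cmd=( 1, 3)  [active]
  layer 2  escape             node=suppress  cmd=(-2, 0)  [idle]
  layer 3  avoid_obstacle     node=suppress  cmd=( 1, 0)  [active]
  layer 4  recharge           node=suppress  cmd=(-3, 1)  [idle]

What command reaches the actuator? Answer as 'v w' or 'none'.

L0 dock: active, feeds wire = (-2, 2)
L1 follow_wall: active, suppressor → wire = (1, 3)
L2 escape: idle → wire stays (1, 3)
L3 avoid_obstacle: active, suppressor → wire = (1, 0)
L4 recharge: idle → wire stays (1, 0)
actuator = (1, 0)

1 0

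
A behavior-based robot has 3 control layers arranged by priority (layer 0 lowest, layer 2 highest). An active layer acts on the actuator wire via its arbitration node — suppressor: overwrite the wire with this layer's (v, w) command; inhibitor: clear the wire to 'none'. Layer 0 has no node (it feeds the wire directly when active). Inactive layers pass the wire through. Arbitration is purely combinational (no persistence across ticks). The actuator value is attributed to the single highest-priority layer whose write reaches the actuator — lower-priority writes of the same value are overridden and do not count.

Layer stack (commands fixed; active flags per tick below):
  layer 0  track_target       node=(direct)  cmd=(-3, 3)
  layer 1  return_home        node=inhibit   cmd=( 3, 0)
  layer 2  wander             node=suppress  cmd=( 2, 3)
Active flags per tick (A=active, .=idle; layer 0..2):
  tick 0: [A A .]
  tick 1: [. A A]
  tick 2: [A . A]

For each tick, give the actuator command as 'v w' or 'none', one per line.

none
2 3
2 3

tick 0:
  [0] track_target on; wire := (-3, 3)
  [1] return_home on (inhibit); wire := none
  [2] wander off; pass none
  output none
tick 1:
  [0] track_target off; wire := none
  [1] return_home on (inhibit); wire := none
  [2] wander on (suppress); wire := (2, 3)
  output (2, 3)
tick 2:
  [0] track_target on; wire := (-3, 3)
  [1] return_home off; pass (-3, 3)
  [2] wander on (suppress); wire := (2, 3)
  output (2, 3)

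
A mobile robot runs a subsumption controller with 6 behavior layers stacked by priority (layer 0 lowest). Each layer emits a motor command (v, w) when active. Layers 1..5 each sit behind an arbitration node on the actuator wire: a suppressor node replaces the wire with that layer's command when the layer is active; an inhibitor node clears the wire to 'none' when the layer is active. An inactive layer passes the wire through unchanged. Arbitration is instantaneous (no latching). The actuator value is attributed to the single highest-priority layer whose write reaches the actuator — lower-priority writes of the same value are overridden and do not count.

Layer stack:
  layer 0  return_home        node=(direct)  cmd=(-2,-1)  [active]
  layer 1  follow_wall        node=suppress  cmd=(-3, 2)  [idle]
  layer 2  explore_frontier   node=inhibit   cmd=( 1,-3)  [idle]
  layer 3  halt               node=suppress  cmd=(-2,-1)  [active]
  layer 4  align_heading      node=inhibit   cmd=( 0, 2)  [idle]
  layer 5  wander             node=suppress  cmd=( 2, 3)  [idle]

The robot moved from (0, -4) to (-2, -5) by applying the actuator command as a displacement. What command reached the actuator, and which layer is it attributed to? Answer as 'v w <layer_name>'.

displacement = (-2, -5) − (0, -4) = (-2, -1)
L0 return_home: active, feeds wire = (-2, -1)
L1 follow_wall: idle → wire stays (-2, -1)
L2 explore_frontier: idle → wire stays (-2, -1)
L3 halt: active, suppressor → wire = (-2, -1)
L4 align_heading: idle → wire stays (-2, -1)
L5 wander: idle → wire stays (-2, -1)
actuator = (-2, -1) — from layer 3 (halt)

-2 -1 halt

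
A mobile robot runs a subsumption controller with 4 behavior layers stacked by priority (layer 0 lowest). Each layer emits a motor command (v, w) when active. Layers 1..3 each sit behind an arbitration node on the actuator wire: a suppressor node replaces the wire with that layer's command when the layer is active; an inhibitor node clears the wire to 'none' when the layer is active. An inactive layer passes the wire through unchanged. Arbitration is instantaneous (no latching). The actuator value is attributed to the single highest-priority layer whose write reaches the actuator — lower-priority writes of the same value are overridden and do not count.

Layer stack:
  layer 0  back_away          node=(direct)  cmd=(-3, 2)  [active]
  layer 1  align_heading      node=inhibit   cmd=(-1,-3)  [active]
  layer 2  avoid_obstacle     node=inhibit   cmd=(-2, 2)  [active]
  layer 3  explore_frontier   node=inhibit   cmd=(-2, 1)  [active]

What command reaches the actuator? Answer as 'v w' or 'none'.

none

layer 0 (back_away) active — direct: (-3, 2)
layer 1 (align_heading) active — inhibits: none
layer 2 (avoid_obstacle) active — inhibits: none
layer 3 (explore_frontier) active — inhibits: none
→ actuator none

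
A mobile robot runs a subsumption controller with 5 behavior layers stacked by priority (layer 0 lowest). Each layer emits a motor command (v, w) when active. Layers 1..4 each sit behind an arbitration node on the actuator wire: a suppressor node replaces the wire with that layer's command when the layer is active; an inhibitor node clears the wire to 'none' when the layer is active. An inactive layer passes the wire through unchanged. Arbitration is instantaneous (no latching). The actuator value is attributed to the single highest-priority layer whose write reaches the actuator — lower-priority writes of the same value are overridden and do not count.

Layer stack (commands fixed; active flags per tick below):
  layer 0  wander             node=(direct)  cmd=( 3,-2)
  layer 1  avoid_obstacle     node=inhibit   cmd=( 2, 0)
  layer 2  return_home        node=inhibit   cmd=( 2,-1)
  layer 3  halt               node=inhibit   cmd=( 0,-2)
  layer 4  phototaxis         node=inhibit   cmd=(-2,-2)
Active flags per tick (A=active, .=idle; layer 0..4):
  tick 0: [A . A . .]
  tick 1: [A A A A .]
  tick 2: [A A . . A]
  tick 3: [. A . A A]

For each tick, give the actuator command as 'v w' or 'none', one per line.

tick 0:
  [0] wander on; wire := (3, -2)
  [1] avoid_obstacle off; pass (3, -2)
  [2] return_home on (inhibit); wire := none
  [3] halt off; pass none
  [4] phototaxis off; pass none
  output none
tick 1:
  [0] wander on; wire := (3, -2)
  [1] avoid_obstacle on (inhibit); wire := none
  [2] return_home on (inhibit); wire := none
  [3] halt on (inhibit); wire := none
  [4] phototaxis off; pass none
  output none
tick 2:
  [0] wander on; wire := (3, -2)
  [1] avoid_obstacle on (inhibit); wire := none
  [2] return_home off; pass none
  [3] halt off; pass none
  [4] phototaxis on (inhibit); wire := none
  output none
tick 3:
  [0] wander off; wire := none
  [1] avoid_obstacle on (inhibit); wire := none
  [2] return_home off; pass none
  [3] halt on (inhibit); wire := none
  [4] phototaxis on (inhibit); wire := none
  output none

none
none
none
none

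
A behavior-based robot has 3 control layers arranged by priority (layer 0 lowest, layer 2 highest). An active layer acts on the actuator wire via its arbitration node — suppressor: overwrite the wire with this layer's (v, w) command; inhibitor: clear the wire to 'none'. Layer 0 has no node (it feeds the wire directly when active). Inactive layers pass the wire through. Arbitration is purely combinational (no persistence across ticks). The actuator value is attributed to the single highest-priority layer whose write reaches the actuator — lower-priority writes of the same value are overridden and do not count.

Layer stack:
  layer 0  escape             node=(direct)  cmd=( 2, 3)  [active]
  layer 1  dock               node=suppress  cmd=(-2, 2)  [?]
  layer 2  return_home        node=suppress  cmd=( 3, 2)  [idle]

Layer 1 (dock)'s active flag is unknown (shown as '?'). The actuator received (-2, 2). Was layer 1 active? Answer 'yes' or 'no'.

yes

If layer 1 is active=yes:
  actuator would be (-2, 2)
If layer 1 is active=no:
  actuator would be (2, 3)
Observed (-2, 2), so layer 1 was active.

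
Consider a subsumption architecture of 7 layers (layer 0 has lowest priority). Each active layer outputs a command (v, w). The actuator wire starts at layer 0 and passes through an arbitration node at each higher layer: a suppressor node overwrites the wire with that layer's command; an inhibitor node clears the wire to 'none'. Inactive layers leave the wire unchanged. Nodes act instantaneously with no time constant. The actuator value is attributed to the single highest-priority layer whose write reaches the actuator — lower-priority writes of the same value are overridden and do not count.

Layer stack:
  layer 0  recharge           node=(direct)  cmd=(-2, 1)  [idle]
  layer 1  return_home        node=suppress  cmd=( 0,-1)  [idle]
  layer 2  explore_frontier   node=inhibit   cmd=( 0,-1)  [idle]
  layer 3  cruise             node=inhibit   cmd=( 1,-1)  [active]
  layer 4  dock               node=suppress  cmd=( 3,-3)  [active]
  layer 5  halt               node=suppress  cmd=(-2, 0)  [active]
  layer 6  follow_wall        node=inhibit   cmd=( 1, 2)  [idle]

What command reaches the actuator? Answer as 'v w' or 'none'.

-2 0

[0] recharge off; wire := none
[1] return_home off; pass none
[2] explore_frontier off; pass none
[3] cruise on (inhibit); wire := none
[4] dock on (suppress); wire := (3, -3)
[5] halt on (suppress); wire := (-2, 0)
[6] follow_wall off; pass (-2, 0)
output (-2, 0)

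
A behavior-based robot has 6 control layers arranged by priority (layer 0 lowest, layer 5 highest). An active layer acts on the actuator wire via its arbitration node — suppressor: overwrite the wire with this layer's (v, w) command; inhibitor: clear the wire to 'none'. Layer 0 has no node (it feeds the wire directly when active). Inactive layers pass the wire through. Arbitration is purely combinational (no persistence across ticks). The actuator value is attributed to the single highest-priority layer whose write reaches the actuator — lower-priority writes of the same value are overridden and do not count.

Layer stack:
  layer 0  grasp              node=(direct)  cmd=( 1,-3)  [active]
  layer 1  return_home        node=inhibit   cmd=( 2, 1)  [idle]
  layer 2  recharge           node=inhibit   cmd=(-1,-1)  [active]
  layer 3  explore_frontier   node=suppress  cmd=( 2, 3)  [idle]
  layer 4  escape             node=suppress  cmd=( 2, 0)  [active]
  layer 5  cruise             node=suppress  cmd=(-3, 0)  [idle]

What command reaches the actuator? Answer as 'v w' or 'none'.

2 0

L0 grasp: active, feeds wire = (1, -3)
L1 return_home: idle → wire stays (1, -3)
L2 recharge: active, inhibitor → wire = none
L3 explore_frontier: idle → wire stays none
L4 escape: active, suppressor → wire = (2, 0)
L5 cruise: idle → wire stays (2, 0)
actuator = (2, 0)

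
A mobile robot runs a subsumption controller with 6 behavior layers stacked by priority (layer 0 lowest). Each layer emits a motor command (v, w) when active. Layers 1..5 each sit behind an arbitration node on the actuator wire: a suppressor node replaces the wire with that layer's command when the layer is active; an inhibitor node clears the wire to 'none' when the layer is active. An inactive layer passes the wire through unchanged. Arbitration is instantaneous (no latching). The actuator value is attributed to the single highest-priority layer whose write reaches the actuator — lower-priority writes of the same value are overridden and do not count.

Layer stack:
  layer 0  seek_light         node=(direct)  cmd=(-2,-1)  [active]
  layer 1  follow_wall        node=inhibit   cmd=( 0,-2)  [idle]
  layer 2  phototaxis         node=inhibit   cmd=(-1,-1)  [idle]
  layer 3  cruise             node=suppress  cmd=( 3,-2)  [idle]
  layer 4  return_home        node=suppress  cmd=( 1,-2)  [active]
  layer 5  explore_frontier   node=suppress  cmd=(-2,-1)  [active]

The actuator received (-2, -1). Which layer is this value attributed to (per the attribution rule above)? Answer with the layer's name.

explore_frontier

layer 0 (seek_light) active — direct: (-2, -1)
layer 1 (follow_wall) idle — unchanged: (-2, -1)
layer 2 (phototaxis) idle — unchanged: (-2, -1)
layer 3 (cruise) idle — unchanged: (-2, -1)
layer 4 (return_home) active — suppresses: (1, -2)
layer 5 (explore_frontier) active — suppresses: (-2, -1)
→ actuator (-2, -1)
last writer: layer 5 = explore_frontier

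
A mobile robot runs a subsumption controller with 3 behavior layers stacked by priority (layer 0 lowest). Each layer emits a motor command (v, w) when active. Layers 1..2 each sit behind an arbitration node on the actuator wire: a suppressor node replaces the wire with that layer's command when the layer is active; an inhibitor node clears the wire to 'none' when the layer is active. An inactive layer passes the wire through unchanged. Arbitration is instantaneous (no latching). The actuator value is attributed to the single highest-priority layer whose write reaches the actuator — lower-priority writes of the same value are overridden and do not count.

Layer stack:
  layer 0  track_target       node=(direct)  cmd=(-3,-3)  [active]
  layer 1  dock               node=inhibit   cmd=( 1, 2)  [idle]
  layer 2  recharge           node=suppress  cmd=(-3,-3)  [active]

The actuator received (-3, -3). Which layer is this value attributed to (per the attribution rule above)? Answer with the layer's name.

L0 track_target: active, feeds wire = (-3, -3)
L1 dock: idle → wire stays (-3, -3)
L2 recharge: active, suppressor → wire = (-3, -3)
actuator = (-3, -3)
last writer: layer 2 = recharge

recharge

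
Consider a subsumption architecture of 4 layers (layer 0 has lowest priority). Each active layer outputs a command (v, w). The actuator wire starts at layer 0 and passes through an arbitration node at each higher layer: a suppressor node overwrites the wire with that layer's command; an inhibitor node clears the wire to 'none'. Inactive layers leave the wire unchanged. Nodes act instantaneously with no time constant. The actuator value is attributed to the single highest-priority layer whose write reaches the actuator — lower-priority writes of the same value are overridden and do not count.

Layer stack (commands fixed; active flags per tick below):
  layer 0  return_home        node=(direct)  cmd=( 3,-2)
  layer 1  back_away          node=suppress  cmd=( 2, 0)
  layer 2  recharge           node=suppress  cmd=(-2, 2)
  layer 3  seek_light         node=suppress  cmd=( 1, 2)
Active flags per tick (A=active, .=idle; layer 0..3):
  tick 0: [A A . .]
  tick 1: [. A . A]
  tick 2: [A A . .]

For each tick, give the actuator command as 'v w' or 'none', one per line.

2 0
1 2
2 0

tick 0:
  layer 0 (return_home) active — direct: (3, -2)
  layer 1 (back_away) active — suppresses: (2, 0)
  layer 2 (recharge) idle — unchanged: (2, 0)
  layer 3 (seek_light) idle — unchanged: (2, 0)
  → actuator (2, 0)
tick 1:
  layer 0 (return_home) idle — none
  layer 1 (back_away) active — suppresses: (2, 0)
  layer 2 (recharge) idle — unchanged: (2, 0)
  layer 3 (seek_light) active — suppresses: (1, 2)
  → actuator (1, 2)
tick 2:
  layer 0 (return_home) active — direct: (3, -2)
  layer 1 (back_away) active — suppresses: (2, 0)
  layer 2 (recharge) idle — unchanged: (2, 0)
  layer 3 (seek_light) idle — unchanged: (2, 0)
  → actuator (2, 0)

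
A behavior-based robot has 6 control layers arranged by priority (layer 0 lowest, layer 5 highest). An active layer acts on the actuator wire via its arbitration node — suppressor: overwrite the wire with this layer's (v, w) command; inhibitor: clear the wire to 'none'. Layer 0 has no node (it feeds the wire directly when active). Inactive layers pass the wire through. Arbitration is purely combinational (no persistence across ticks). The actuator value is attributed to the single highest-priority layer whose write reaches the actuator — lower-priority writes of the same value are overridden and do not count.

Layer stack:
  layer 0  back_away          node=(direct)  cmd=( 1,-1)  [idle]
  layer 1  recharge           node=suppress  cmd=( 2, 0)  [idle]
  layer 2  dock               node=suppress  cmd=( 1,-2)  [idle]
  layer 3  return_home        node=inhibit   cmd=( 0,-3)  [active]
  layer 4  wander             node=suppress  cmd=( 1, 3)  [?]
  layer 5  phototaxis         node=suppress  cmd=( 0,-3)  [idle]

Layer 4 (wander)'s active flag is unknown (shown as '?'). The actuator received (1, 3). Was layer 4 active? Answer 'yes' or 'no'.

If layer 4 is active=yes:
  actuator would be (1, 3)
If layer 4 is active=no:
  actuator would be none
Observed (1, 3), so layer 4 was active.

yes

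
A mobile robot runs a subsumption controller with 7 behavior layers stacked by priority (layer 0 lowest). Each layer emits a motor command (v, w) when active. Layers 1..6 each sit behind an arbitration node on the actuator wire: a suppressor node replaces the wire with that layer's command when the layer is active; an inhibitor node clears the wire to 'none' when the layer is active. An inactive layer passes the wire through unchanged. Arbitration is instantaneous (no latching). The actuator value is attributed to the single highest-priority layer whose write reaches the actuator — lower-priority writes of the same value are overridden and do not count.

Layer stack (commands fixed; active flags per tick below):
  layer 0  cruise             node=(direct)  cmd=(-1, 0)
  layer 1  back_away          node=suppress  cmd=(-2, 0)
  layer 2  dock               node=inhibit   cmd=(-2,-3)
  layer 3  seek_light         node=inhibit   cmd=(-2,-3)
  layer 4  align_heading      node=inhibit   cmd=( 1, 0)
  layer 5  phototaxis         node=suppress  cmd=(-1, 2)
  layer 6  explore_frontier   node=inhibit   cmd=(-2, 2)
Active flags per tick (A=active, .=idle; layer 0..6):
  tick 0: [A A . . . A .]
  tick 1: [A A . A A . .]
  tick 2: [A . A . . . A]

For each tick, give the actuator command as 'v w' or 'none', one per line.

tick 0:
  layer 0 (cruise) active — direct: (-1, 0)
  layer 1 (back_away) active — suppresses: (-2, 0)
  layer 2 (dock) idle — unchanged: (-2, 0)
  layer 3 (seek_light) idle — unchanged: (-2, 0)
  layer 4 (align_heading) idle — unchanged: (-2, 0)
  layer 5 (phototaxis) active — suppresses: (-1, 2)
  layer 6 (explore_frontier) idle — unchanged: (-1, 2)
  → actuator (-1, 2)
tick 1:
  layer 0 (cruise) active — direct: (-1, 0)
  layer 1 (back_away) active — suppresses: (-2, 0)
  layer 2 (dock) idle — unchanged: (-2, 0)
  layer 3 (seek_light) active — inhibits: none
  layer 4 (align_heading) active — inhibits: none
  layer 5 (phototaxis) idle — unchanged: none
  layer 6 (explore_frontier) idle — unchanged: none
  → actuator none
tick 2:
  layer 0 (cruise) active — direct: (-1, 0)
  layer 1 (back_away) idle — unchanged: (-1, 0)
  layer 2 (dock) active — inhibits: none
  layer 3 (seek_light) idle — unchanged: none
  layer 4 (align_heading) idle — unchanged: none
  layer 5 (phototaxis) idle — unchanged: none
  layer 6 (explore_frontier) active — inhibits: none
  → actuator none

-1 2
none
none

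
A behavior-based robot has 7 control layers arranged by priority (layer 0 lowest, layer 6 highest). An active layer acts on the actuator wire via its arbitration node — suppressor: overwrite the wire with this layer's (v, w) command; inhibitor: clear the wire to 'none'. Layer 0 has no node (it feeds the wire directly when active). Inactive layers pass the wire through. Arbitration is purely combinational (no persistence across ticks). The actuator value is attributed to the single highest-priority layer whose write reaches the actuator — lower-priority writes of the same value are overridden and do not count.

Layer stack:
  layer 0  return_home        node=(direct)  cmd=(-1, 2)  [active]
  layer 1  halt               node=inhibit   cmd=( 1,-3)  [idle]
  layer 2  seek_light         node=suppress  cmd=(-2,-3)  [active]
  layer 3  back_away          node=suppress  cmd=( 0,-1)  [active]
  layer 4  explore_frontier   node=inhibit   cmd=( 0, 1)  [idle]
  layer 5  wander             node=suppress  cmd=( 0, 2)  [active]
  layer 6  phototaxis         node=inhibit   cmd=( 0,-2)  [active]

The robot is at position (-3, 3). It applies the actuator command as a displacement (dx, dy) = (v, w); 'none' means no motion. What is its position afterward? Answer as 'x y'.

[0] return_home on; wire := (-1, 2)
[1] halt off; pass (-1, 2)
[2] seek_light on (suppress); wire := (-2, -3)
[3] back_away on (suppress); wire := (0, -1)
[4] explore_frontier off; pass (0, -1)
[5] wander on (suppress); wire := (0, 2)
[6] phototaxis on (inhibit); wire := none
output none
position: (-3, 3) + none = (-3, 3)

-3 3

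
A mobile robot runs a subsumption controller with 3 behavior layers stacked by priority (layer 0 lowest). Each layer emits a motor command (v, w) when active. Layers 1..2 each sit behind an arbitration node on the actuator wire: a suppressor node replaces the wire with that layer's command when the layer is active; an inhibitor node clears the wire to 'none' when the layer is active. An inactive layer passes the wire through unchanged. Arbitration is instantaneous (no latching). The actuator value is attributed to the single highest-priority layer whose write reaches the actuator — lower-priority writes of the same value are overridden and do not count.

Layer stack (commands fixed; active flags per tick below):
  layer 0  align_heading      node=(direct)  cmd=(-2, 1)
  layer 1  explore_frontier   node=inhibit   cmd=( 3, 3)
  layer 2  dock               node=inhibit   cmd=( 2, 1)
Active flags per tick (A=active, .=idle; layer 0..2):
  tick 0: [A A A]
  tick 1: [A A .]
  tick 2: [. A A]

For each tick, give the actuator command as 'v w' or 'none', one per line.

none
none
none

tick 0:
  [0] align_heading on; wire := (-2, 1)
  [1] explore_frontier on (inhibit); wire := none
  [2] dock on (inhibit); wire := none
  output none
tick 1:
  [0] align_heading on; wire := (-2, 1)
  [1] explore_frontier on (inhibit); wire := none
  [2] dock off; pass none
  output none
tick 2:
  [0] align_heading off; wire := none
  [1] explore_frontier on (inhibit); wire := none
  [2] dock on (inhibit); wire := none
  output none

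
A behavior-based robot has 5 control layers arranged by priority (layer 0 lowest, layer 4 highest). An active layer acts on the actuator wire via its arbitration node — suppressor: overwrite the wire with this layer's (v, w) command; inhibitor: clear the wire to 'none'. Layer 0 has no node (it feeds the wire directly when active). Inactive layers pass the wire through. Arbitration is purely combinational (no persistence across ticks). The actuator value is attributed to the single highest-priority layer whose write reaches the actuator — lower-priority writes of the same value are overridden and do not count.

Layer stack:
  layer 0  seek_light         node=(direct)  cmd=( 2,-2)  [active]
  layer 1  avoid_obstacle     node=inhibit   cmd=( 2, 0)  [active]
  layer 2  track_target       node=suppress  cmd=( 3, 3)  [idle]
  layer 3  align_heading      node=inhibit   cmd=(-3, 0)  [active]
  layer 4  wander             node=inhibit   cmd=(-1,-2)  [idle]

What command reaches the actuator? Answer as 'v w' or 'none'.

none

[0] seek_light on; wire := (2, -2)
[1] avoid_obstacle on (inhibit); wire := none
[2] track_target off; pass none
[3] align_heading on (inhibit); wire := none
[4] wander off; pass none
output none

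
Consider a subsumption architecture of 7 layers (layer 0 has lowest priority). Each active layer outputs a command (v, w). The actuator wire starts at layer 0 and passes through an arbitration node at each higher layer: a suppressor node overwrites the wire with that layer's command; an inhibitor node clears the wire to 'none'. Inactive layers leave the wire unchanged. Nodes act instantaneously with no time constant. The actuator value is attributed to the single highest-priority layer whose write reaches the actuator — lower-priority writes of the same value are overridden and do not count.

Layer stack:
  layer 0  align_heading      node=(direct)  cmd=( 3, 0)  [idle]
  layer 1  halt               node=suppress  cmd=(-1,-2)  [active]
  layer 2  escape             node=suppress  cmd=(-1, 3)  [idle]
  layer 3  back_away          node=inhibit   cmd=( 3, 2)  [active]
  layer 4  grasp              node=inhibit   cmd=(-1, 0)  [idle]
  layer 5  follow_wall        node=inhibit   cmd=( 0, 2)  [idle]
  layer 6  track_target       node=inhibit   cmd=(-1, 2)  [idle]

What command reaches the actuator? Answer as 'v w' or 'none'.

layer 0 (align_heading) idle — none
layer 1 (halt) active — suppresses: (-1, -2)
layer 2 (escape) idle — unchanged: (-1, -2)
layer 3 (back_away) active — inhibits: none
layer 4 (grasp) idle — unchanged: none
layer 5 (follow_wall) idle — unchanged: none
layer 6 (track_target) idle — unchanged: none
→ actuator none

none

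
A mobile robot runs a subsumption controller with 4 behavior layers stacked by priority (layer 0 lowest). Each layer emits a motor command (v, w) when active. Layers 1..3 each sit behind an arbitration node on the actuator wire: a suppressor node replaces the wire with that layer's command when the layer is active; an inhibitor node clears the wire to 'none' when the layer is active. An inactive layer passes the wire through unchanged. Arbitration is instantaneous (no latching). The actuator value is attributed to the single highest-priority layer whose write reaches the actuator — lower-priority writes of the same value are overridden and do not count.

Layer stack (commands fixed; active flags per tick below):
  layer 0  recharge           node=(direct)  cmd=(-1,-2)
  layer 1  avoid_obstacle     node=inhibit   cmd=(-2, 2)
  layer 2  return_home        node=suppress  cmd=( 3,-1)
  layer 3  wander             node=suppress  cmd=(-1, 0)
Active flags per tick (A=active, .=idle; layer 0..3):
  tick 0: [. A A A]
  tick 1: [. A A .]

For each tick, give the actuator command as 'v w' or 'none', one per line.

tick 0:
  layer 0 (recharge) idle — none
  layer 1 (avoid_obstacle) active — inhibits: none
  layer 2 (return_home) active — suppresses: (3, -1)
  layer 3 (wander) active — suppresses: (-1, 0)
  → actuator (-1, 0)
tick 1:
  layer 0 (recharge) idle — none
  layer 1 (avoid_obstacle) active — inhibits: none
  layer 2 (return_home) active — suppresses: (3, -1)
  layer 3 (wander) idle — unchanged: (3, -1)
  → actuator (3, -1)

-1 0
3 -1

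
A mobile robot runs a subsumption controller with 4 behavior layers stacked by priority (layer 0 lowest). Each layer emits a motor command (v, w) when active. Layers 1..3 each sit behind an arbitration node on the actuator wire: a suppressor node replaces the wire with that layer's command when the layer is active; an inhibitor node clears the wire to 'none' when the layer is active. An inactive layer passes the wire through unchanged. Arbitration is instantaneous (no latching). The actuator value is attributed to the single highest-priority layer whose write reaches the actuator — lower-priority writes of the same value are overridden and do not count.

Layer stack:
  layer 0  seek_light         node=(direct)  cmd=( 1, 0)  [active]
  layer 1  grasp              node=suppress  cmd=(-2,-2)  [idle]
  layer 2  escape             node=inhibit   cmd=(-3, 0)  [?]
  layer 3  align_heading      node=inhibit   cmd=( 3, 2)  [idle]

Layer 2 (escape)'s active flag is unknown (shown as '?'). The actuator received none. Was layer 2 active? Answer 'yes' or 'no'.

yes

If layer 2 is active=yes:
  actuator would be none
If layer 2 is active=no:
  actuator would be (1, 0)
Observed none, so layer 2 was active.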